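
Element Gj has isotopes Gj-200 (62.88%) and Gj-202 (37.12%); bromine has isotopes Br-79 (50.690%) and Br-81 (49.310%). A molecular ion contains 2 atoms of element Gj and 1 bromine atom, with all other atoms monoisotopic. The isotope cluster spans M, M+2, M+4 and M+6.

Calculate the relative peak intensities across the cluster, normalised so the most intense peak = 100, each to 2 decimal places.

46.44 : 100.00 : 69.52 : 15.74

Element Gj pattern (n=2): 0.39538944 : 0.46682112 : 0.13778944
Bromine pattern (n=1): 0.5069 : 0.4931
Convolve the two distributions (both contribute in 2-u steps):
  M: 0.39538944×0.5069 = 0.200423
  M+2: 0.39538944×0.4931 + 0.46682112×0.5069 = 0.431598
  M+4: 0.46682112×0.4931 + 0.13778944×0.5069 = 0.300035
  M+6: 0.13778944×0.4931 = 0.067944
Scale to base peak (0.431598) = 100: 46.44 : 100.00 : 69.52 : 15.74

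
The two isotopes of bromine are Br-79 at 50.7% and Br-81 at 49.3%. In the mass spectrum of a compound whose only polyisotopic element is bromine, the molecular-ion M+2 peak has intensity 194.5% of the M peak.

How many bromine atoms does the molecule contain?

With n Br atoms, P(M+2)/P(M) = C(n,1)·p^(n−1)q / p^n = n·q/p = n · 0.493/0.507.
n = 1.945 × 0.507/0.493 = 2.00 ≈ 2

2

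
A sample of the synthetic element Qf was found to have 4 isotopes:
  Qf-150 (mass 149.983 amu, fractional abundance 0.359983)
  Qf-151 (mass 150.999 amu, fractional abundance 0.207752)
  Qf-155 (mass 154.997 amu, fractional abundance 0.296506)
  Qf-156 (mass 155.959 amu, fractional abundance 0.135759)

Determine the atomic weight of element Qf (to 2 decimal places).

Average mass = Σ (abundance × isotope mass) = 0.359983 × 149.983 + 0.207752 × 150.999 + 0.296506 × 154.997 + 0.135759 × 155.959
= 53.9913 + 31.3703 + 45.9575 + 21.1728 = 152.4919 amu

152.49 amu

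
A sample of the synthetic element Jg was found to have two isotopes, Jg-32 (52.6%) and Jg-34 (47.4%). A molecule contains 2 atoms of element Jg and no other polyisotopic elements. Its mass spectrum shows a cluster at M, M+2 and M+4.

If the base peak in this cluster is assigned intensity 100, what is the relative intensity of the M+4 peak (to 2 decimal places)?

45.06

Binomial terms of (0.526 + 0.474)^2: M 0.2767, M+2 0.4986, M+4 0.2247 → M+2 is the base peak.
P(M+2) = C(2,1) × 0.526^1 × 0.474^1 = 2 × 0.5260 × 0.4740 = 0.498648 (base)
P(M+4) = C(2,2) × 0.526^0 × 0.474^2 = 1 × 1.0000 × 0.224676 = 0.224676
Relative intensity = 0.224676 / 0.498648 × 100 = 45.06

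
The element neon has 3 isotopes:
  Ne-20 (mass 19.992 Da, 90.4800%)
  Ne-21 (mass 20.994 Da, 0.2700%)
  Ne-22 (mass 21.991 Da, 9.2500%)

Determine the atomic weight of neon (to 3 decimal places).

Average mass = Σ (abundance × isotope mass) = 0.904800 × 19.992 + 0.002700 × 20.994 + 0.092500 × 21.991
= 18.0888 + 0.0567 + 2.0342 = 20.1797 Da

20.180 Da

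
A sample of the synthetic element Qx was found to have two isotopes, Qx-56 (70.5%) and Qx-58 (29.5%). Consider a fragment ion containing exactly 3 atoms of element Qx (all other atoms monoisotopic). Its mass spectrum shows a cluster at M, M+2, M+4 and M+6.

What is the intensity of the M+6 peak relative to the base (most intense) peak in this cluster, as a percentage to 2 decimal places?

5.84%

Term probabilities: M 0.3504, M+2 0.4399, M+4 0.1841, M+6 0.0257. Base peak = M+2.
P(M+2) = C(3,1) × 0.705^2 × 0.295^1 = 3 × 0.497025 × 0.2950 = 0.439867 (base)
P(M+6) = C(3,3) × 0.705^0 × 0.295^3 = 1 × 1.0000 × 0.02567238 = 0.025672
Relative intensity = 0.025672 / 0.439867 × 100 = 5.84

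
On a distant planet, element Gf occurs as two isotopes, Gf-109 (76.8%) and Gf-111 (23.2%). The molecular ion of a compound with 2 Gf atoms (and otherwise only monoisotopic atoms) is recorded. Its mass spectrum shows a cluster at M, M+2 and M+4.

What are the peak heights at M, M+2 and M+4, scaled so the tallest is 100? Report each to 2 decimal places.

100.00 : 60.42 : 9.13

The 2 Gf atoms are independent, so intensities follow the terms of (0.768 + 0.232)^2.
P(M) = 0.768^2 = 0.589824
P(M+2) = 2 × 0.768^1 × 0.232^1 = 0.356352
P(M+4) = 0.232^2 = 0.053824
The M peak is largest (0.589824); scaling to 100 gives 100.00 : 60.42 : 9.13.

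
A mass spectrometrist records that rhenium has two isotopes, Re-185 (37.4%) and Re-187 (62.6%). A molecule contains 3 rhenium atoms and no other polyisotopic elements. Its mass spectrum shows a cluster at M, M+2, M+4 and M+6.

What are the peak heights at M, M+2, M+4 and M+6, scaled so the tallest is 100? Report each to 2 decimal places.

11.90 : 59.74 : 100.00 : 55.79

The 3 Re atoms are independent, so intensities follow the terms of (0.374 + 0.626)^3.
P(M) = 0.374^3 = 0.052314
P(M+2) = 3 × 0.374^2 × 0.626^1 = 0.262687
P(M+4) = 3 × 0.374^1 × 0.626^2 = 0.439685
P(M+6) = 0.626^3 = 0.245314
The M+4 peak is largest (0.439685); scaling to 100 gives 11.90 : 59.74 : 100.00 : 55.79.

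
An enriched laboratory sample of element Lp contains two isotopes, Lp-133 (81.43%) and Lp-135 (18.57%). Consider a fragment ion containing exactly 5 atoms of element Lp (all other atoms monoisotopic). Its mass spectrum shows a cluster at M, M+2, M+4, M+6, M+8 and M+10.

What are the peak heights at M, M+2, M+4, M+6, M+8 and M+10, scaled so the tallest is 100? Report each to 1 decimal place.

87.7 : 100.0 : 45.6 : 10.4 : 1.2 : 0.1

Expanding (0.8143 + 0.1857)^5:
P(M) = 0.8143^5 = 0.358032
P(M+2) = 5 × 0.8143^4 × 0.1857^1 = 0.408244
P(M+4) = 10 × 0.8143^3 × 0.1857^2 = 0.186199
P(M+6) = 10 × 0.8143^2 × 0.1857^3 = 0.042462
P(M+8) = 5 × 0.8143^1 × 0.1857^4 = 0.004842
P(M+10) = 0.1857^5 = 0.000221
The M+2 peak is largest (0.408244); scaling to 100 gives 87.7 : 100.0 : 45.6 : 10.4 : 1.2 : 0.1.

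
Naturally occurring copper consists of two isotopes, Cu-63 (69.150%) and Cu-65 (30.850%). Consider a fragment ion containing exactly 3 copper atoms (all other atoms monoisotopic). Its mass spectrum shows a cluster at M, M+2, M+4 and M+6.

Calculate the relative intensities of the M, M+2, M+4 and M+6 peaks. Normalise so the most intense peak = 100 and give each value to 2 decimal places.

The 3 Cu atoms are independent, so intensities follow the terms of (0.69150 + 0.30850)^3.
P(M) = 0.69150^3 = 0.330656
P(M+2) = 3 × 0.69150^2 × 0.30850^1 = 0.442548
P(M+4) = 3 × 0.69150^1 × 0.30850^2 = 0.197435
P(M+6) = 0.30850^3 = 0.029361
The M+2 peak is largest (0.442548); scaling to 100 gives 74.72 : 100.00 : 44.61 : 6.63.

74.72 : 100.00 : 44.61 : 6.63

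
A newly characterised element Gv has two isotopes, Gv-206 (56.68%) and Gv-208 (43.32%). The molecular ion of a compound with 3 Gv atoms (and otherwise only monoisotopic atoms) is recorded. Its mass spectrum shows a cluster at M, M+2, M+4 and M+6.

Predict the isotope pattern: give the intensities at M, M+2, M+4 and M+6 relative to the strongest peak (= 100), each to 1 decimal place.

43.6 : 100.0 : 76.4 : 19.5

Each Gv atom is independently Gv-206 (p = 0.5668) or Gv-208 (q = 0.4332); the cluster is the binomial expansion (p + q)^3.
P(M) = 0.5668^3 = 0.182091
P(M+2) = 3 × 0.5668^2 × 0.4332^1 = 0.417512
P(M+4) = 3 × 0.5668^1 × 0.4332^2 = 0.319101
P(M+6) = 0.4332^3 = 0.081295
The M+2 peak is largest (0.417512); scaling to 100 gives 43.6 : 100.0 : 76.4 : 19.5.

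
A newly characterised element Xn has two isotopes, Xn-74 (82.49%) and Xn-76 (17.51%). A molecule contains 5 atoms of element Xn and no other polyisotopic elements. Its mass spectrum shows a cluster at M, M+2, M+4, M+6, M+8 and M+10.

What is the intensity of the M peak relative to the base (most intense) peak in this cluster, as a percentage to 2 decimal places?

Term probabilities: M 0.3820, M+2 0.4054, M+4 0.1721, M+6 0.0365, M+8 0.0039, M+10 0.0002. Base peak = M+2.
P(M+2) = C(5,1) × 0.8249^4 × 0.1751^1 = 5 × 0.46302583 × 0.1751 = 0.405379 (base)
P(M) = C(5,0) × 0.8249^5 × 0.1751^0 = 1 × 0.38195 × 1.0000 = 0.381950
Relative intensity = 0.381950 / 0.405379 × 100 = 94.22

94.22%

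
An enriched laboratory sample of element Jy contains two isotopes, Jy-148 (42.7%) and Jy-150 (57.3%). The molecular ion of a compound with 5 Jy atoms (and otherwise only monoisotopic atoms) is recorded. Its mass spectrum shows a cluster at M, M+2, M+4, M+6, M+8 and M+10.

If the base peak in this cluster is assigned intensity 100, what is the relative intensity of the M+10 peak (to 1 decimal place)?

Term probabilities: M 0.0142, M+2 0.0952, M+4 0.2556, M+6 0.3430, M+8 0.2302, M+10 0.0618. Base peak = M+6.
P(M+6) = C(5,3) × 0.427^2 × 0.573^3 = 10 × 0.182329 × 0.18813252 = 0.343020 (base)
P(M+10) = C(5,5) × 0.427^0 × 0.573^5 = 1 × 1.0000 × 0.06176936 = 0.061769
Relative intensity = 0.061769 / 0.343020 × 100 = 18.0

18.0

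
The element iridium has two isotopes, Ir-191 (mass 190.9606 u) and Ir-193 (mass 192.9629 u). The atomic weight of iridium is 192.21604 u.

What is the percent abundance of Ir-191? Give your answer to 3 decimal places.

Let x be the fractional abundance of Ir-191; then Ir-193 has abundance 1 − x.
190.9606·x + 192.9629·(1 − x) = 192.21604
(190.9606 − 192.9629)·x = 192.21604 − 192.9629
x = -0.74686 / -2.0023 = 0.37300 → 37.300% Ir-191, 62.700% Ir-193.

37.300%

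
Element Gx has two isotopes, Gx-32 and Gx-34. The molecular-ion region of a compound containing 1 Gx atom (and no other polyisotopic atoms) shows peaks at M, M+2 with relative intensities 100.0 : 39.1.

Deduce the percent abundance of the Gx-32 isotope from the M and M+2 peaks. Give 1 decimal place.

Let p = fractional abundance of Gx-32. I(M+2)/I(M) = [C(1,1)·p^0·(1−p)] / p^1 = 1·(1−p)/p = 39.1/100.0 = 0.3910
(1−p)/p = 0.3910/1 = 0.3910  ⇒  p = 1/(1 + 0.3910) = 0.7189
Gx-32: 71.9%, Gx-34: 28.1%.

71.9%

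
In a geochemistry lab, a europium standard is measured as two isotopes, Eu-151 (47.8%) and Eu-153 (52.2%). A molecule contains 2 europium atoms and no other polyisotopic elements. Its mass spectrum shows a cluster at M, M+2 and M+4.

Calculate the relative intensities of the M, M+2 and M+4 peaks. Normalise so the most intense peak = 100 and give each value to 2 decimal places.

45.79 : 100.00 : 54.60

Expanding (0.478 + 0.522)^2:
P(M) = 0.478^2 = 0.228484
P(M+2) = 2 × 0.478^1 × 0.522^1 = 0.499032
P(M+4) = 0.522^2 = 0.272484
The M+2 peak is largest (0.499032); scaling to 100 gives 45.79 : 100.00 : 54.60.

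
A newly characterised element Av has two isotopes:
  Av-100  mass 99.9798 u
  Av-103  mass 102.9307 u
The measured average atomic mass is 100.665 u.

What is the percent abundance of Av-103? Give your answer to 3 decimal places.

23.220%

Let x be the fractional abundance of Av-100; then Av-103 has abundance 1 − x.
99.9798·x + 102.9307·(1 − x) = 100.665
(99.9798 − 102.9307)·x = 100.665 − 102.9307
x = -2.2657 / -2.9509 = 0.76780 → 76.780% Av-100, 23.220% Av-103.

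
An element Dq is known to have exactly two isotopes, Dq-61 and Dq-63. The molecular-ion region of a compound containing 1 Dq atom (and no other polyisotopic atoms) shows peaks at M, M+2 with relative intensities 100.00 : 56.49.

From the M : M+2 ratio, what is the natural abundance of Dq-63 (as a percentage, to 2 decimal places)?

If p is the fraction of Dq that is Dq-61, then I(M+2)/I(M) = [C(1,1)·p^0·(1−p)] / p^1 = 1·(1−p)/p = 56.49/100.00 = 0.5649
(1−p)/p = 0.5649/1 = 0.5649  ⇒  p = 1/(1 + 0.5649) = 0.6390
Dq-61: 63.90%, Dq-63: 36.10%.

36.10%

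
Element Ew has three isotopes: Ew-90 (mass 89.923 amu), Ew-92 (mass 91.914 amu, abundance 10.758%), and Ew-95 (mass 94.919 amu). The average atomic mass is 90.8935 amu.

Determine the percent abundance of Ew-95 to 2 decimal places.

15.14%

Let x and y be the fractions of Ew-90 and Ew-95. Then x + y = 1 − 0.10758 = 0.89242 and 89.923x + 94.919y = 90.8935 − 0.10758×91.914 = 81.00539188.
Substituting: 89.923x + 94.919(0.89242 − x) = 81.00539188
(89.923 − 94.919)x = -3.7022221  ⇒  x = 0.74104, y = 0.15138
Ew-90: 74.10%, Ew-95: 15.14%.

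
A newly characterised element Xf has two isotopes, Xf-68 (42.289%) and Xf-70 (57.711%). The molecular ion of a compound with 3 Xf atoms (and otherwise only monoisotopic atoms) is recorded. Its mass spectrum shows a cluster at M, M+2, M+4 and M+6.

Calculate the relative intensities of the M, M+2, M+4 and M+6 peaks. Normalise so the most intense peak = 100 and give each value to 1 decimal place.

17.9 : 73.3 : 100.0 : 45.5

Each Xf atom is independently Xf-68 (p = 0.42289) or Xf-70 (q = 0.57711); the cluster is the binomial expansion (p + q)^3.
P(M) = 0.42289^3 = 0.075628
P(M+2) = 3 × 0.42289^2 × 0.57711^1 = 0.309624
P(M+4) = 3 × 0.42289^1 × 0.57711^2 = 0.422538
P(M+6) = 0.57711^3 = 0.192210
The M+4 peak is largest (0.422538); scaling to 100 gives 17.9 : 73.3 : 100.0 : 45.5.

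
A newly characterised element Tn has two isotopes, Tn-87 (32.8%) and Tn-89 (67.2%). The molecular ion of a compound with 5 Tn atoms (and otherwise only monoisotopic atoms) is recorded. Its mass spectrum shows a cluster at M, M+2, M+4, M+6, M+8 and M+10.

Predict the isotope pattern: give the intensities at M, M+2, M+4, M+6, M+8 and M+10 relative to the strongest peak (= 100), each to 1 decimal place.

1.1 : 11.6 : 47.6 : 97.6 : 100.0 : 41.0

The 5 Tn atoms are independent, so intensities follow the terms of (0.328 + 0.672)^5.
P(M) = 0.328^5 = 0.003796
P(M+2) = 5 × 0.328^4 × 0.672^1 = 0.038890
P(M+4) = 10 × 0.328^3 × 0.672^2 = 0.159353
P(M+6) = 10 × 0.328^2 × 0.672^3 = 0.326479
P(M+8) = 5 × 0.328^1 × 0.672^4 = 0.334442
P(M+10) = 0.672^5 = 0.137040
The M+8 peak is largest (0.334442); scaling to 100 gives 1.1 : 11.6 : 47.6 : 97.6 : 100.0 : 41.0.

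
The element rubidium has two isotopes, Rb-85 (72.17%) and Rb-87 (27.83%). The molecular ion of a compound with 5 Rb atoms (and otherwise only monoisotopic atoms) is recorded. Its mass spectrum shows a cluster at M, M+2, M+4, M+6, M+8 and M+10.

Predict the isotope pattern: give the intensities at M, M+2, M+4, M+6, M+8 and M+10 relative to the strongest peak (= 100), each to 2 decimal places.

The 5 Rb atoms are independent, so intensities follow the terms of (0.7217 + 0.2783)^5.
P(M) = 0.7217^5 = 0.195787
P(M+2) = 5 × 0.7217^4 × 0.2783^1 = 0.377494
P(M+4) = 10 × 0.7217^3 × 0.2783^2 = 0.291136
P(M+6) = 10 × 0.7217^2 × 0.2783^3 = 0.112267
P(M+8) = 5 × 0.7217^1 × 0.2783^4 = 0.021646
P(M+10) = 0.2783^5 = 0.001669
The M+2 peak is largest (0.377494); scaling to 100 gives 51.86 : 100.00 : 77.12 : 29.74 : 5.73 : 0.44.

51.86 : 100.00 : 77.12 : 29.74 : 5.73 : 0.44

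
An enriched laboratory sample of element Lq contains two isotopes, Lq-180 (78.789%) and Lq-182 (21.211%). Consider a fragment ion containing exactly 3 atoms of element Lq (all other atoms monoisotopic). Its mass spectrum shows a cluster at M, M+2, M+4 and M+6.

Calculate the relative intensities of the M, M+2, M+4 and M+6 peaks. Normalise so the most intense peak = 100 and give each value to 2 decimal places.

Expanding (0.78789 + 0.21211)^3:
P(M) = 0.78789^3 = 0.489099
P(M+2) = 3 × 0.78789^2 × 0.21211^1 = 0.395015
P(M+4) = 3 × 0.78789^1 × 0.21211^2 = 0.106343
P(M+6) = 0.21211^3 = 0.009543
The M peak is largest (0.489099); scaling to 100 gives 100.00 : 80.76 : 21.74 : 1.95.

100.00 : 80.76 : 21.74 : 1.95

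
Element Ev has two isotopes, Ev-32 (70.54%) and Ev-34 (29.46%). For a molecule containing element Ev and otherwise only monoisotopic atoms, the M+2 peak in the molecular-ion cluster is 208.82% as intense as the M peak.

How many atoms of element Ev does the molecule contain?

5

With n Ev atoms, P(M+2)/P(M) = C(n,1)·p^(n−1)q / p^n = n·q/p = n · 0.2946/0.7054.
n = 2.0882 × 0.7054/0.2946 = 5.00 ≈ 5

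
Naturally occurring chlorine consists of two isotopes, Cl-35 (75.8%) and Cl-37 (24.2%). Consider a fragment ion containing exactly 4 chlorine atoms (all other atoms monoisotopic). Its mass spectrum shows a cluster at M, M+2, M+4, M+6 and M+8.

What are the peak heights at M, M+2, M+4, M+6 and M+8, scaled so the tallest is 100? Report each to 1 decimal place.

Each Cl atom is independently Cl-35 (p = 0.758) or Cl-37 (q = 0.242); the cluster is the binomial expansion (p + q)^4.
P(M) = 0.758^4 = 0.330124
P(M+2) = 4 × 0.758^3 × 0.242^1 = 0.421583
P(M+4) = 6 × 0.758^2 × 0.242^2 = 0.201893
P(M+6) = 4 × 0.758^1 × 0.242^3 = 0.042971
P(M+8) = 0.242^4 = 0.003430
The M+2 peak is largest (0.421583); scaling to 100 gives 78.3 : 100.0 : 47.9 : 10.2 : 0.8.

78.3 : 100.0 : 47.9 : 10.2 : 0.8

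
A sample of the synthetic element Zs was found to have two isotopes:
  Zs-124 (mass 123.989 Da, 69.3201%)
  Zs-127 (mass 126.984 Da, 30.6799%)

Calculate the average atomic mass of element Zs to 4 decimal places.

124.9079 Da

Average mass = Σ (abundance × isotope mass) = 0.693201 × 123.989 + 0.306799 × 126.984
= 85.94930 + 38.95856 = 124.90786 Da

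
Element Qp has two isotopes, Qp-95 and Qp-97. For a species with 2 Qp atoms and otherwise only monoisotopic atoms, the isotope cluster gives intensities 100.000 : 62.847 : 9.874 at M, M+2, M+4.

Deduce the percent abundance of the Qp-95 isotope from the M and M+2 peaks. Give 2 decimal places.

76.09%

Write p for the Qp-95 fraction. I(M+2)/I(M) = [C(2,1)·p^1·(1−p)] / p^2 = 2·(1−p)/p = 62.847/100.000 = 0.6285
(1−p)/p = 0.6285/2 = 0.3142  ⇒  p = 1/(1 + 0.3142) = 0.7609
Qp-95: 76.09%, Qp-97: 23.91%.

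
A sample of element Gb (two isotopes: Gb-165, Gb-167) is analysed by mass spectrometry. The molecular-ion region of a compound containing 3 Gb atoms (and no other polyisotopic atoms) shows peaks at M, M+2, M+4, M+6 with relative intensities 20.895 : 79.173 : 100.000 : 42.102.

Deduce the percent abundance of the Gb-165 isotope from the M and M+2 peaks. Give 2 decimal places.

If p is the fraction of Gb that is Gb-165, then I(M+2)/I(M) = [C(3,1)·p^2·(1−p)] / p^3 = 3·(1−p)/p = 79.173/20.895 = 3.7891
(1−p)/p = 3.7891/3 = 1.2630  ⇒  p = 1/(1 + 1.2630) = 0.4419
Gb-165: 44.19%, Gb-167: 55.81%.

44.19%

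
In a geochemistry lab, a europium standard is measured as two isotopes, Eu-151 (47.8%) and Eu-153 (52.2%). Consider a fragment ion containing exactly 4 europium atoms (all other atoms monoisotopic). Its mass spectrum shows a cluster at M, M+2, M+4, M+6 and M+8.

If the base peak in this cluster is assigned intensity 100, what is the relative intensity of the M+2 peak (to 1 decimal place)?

Term probabilities: M 0.0522, M+2 0.2280, M+4 0.3735, M+6 0.2720, M+8 0.0742. Base peak = M+4.
P(M+4) = C(4,2) × 0.478^2 × 0.522^2 = 6 × 0.228484 × 0.272484 = 0.373549 (base)
P(M+2) = C(4,1) × 0.478^3 × 0.522^1 = 4 × 0.10921535 × 0.5220 = 0.228042
Relative intensity = 0.228042 / 0.373549 × 100 = 61.0

61.0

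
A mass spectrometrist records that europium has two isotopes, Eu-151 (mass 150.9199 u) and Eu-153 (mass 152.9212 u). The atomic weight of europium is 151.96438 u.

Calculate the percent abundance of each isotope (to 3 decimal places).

Eu-151: 47.810%, Eu-153: 52.190%

Let x be the fractional abundance of Eu-151; then Eu-153 has abundance 1 − x.
150.9199·x + 152.9212·(1 − x) = 151.96438
(150.9199 − 152.9212)·x = 151.96438 − 152.9212
x = -0.95682 / -2.0013 = 0.47810 → 47.810% Eu-151, 52.190% Eu-153.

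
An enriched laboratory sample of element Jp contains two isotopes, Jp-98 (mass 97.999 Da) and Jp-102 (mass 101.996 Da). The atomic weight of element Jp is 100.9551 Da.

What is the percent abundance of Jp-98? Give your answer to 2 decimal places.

With x = fraction of Jp-98 (so Jp-102 is 1 − x):
97.999·x + 101.996·(1 − x) = 100.9551
(97.999 − 101.996)·x = 100.9551 − 101.996
x = -1.0409 / -3.997 = 0.26042 → 26.04% Jp-98, 73.96% Jp-102.

26.04%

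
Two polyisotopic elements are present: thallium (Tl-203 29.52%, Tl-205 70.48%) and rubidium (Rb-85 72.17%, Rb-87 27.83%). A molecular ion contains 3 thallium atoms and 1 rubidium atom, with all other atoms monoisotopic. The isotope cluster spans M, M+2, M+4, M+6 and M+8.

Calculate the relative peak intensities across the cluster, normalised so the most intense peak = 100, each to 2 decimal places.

Thallium pattern (n=3): 0.02572463 : 0.18425524 : 0.43991564 : 0.35010449
Rubidium pattern (n=1): 0.7217 : 0.2783
Convolve the two distributions (both contribute in 2-u steps):
  M: 0.02572463×0.7217 = 0.018565
  M+2: 0.02572463×0.2783 + 0.18425524×0.7217 = 0.140136
  M+4: 0.18425524×0.2783 + 0.43991564×0.7217 = 0.368765
  M+6: 0.43991564×0.2783 + 0.35010449×0.7217 = 0.375099
  M+8: 0.35010449×0.2783 = 0.097434
Scale to base peak (0.375099) = 100: 4.95 : 37.36 : 98.31 : 100.00 : 25.98

4.95 : 37.36 : 98.31 : 100.00 : 25.98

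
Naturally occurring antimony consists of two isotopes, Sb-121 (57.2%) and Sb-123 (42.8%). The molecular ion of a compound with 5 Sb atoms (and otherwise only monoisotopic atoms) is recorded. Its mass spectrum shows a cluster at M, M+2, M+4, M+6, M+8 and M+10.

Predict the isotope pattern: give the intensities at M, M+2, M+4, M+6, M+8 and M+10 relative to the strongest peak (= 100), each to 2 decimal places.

Each Sb atom is independently Sb-121 (p = 0.572) or Sb-123 (q = 0.428); the cluster is the binomial expansion (p + q)^5.
P(M) = 0.572^5 = 0.061232
P(M+2) = 5 × 0.572^4 × 0.428^1 = 0.229086
P(M+4) = 10 × 0.572^3 × 0.428^2 = 0.342827
P(M+6) = 10 × 0.572^2 × 0.428^3 = 0.256521
P(M+8) = 5 × 0.572^1 × 0.428^4 = 0.095971
P(M+10) = 0.428^5 = 0.014362
The M+4 peak is largest (0.342827); scaling to 100 gives 17.86 : 66.82 : 100.00 : 74.83 : 27.99 : 4.19.

17.86 : 66.82 : 100.00 : 74.83 : 27.99 : 4.19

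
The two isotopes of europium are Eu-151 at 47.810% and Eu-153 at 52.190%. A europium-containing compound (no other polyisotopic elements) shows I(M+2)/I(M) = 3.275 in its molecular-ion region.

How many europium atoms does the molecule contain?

3

For n independent Eu atoms, I(M+2)/I(M) = n · (abundance Eu-153) / (abundance Eu-151) = n · 0.52190/0.47810.
n = 3.275 × 0.47810/0.52190 = 3.00 ≈ 3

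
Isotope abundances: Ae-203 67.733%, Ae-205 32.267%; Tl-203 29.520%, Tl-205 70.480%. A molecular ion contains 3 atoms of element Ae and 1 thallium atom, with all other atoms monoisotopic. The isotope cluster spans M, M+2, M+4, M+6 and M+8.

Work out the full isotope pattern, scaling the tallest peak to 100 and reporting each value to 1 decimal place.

24.4 : 93.2 : 100.0 : 42.4 : 6.3

Element Ae pattern (n=3): 0.3107427 : 0.44409969 : 0.21156253 : 0.03359509
Thallium pattern (n=1): 0.2952 : 0.7048
Convolve the two distributions (both contribute in 2-u steps):
  M: 0.3107427×0.2952 = 0.091731
  M+2: 0.3107427×0.7048 + 0.44409969×0.2952 = 0.350110
  M+4: 0.44409969×0.7048 + 0.21156253×0.2952 = 0.375455
  M+6: 0.21156253×0.7048 + 0.03359509×0.2952 = 0.159027
  M+8: 0.03359509×0.7048 = 0.023678
Scale to base peak (0.375455) = 100: 24.4 : 93.2 : 100.0 : 42.4 : 6.3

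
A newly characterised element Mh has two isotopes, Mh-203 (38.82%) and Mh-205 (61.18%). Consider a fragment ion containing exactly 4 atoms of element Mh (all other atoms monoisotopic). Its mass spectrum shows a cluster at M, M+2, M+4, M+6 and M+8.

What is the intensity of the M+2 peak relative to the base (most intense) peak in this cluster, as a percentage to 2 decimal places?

(0.3882 + 0.6118)^4 gives M 0.0227, M+2 0.1432, M+4 0.3384, M+6 0.3556, M+8 0.1401; the largest is M+6.
P(M+6) = C(4,3) × 0.3882^1 × 0.6118^3 = 4 × 0.3882 × 0.22899628 = 0.355585 (base)
P(M+2) = C(4,1) × 0.3882^3 × 0.6118^1 = 4 × 0.05850144 × 0.6118 = 0.143165
Relative intensity = 0.143165 / 0.355585 × 100 = 40.26

40.26%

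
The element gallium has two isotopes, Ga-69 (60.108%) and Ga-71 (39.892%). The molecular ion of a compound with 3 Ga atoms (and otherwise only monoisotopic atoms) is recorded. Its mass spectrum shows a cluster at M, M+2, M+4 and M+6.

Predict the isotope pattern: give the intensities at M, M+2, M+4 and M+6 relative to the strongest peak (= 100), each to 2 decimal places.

50.23 : 100.00 : 66.37 : 14.68

The 3 Ga atoms are independent, so intensities follow the terms of (0.60108 + 0.39892)^3.
P(M) = 0.60108^3 = 0.217169
P(M+2) = 3 × 0.60108^2 × 0.39892^1 = 0.432386
P(M+4) = 3 × 0.60108^1 × 0.39892^2 = 0.286963
P(M+6) = 0.39892^3 = 0.063483
The M+2 peak is largest (0.432386); scaling to 100 gives 50.23 : 100.00 : 66.37 : 14.68.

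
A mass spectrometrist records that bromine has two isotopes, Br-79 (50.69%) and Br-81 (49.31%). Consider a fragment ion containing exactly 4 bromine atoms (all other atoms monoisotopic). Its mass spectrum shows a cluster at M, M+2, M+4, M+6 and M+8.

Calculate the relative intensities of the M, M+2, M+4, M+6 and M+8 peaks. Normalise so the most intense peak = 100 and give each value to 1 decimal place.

17.6 : 68.5 : 100.0 : 64.9 : 15.8

Each Br atom is independently Br-79 (p = 0.5069) or Br-81 (q = 0.4931); the cluster is the binomial expansion (p + q)^4.
P(M) = 0.5069^4 = 0.066022
P(M+2) = 4 × 0.5069^3 × 0.4931^1 = 0.256899
P(M+4) = 6 × 0.5069^2 × 0.4931^2 = 0.374857
P(M+6) = 4 × 0.5069^1 × 0.4931^3 = 0.243101
P(M+8) = 0.4931^4 = 0.059121
The M+4 peak is largest (0.374857); scaling to 100 gives 17.6 : 68.5 : 100.0 : 64.9 : 15.8.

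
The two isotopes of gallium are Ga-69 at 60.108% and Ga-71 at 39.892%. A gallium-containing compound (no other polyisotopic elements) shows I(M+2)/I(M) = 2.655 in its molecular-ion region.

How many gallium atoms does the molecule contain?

4

The M+2/M ratio from n Ga atoms is n · q/p = n · 0.39892/0.60108.
n = 2.655 × 0.60108/0.39892 = 4.00 ≈ 4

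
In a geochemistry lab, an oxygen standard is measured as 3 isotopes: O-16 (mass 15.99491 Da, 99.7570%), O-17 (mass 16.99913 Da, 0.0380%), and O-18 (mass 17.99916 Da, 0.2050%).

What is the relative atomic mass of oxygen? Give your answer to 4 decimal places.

The abundance-weighted mean is 0.997570 × 15.99491 + 0.000380 × 16.99913 + 0.002050 × 17.99916
= 15.956042 + 0.006460 + 0.036898 = 15.999400 Da

15.9994 Da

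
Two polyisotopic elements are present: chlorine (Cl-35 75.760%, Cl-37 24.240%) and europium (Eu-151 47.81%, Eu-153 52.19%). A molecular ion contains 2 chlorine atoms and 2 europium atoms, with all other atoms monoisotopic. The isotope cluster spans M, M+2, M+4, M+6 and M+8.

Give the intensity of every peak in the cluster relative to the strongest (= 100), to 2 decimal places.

Chlorine pattern (n=2): 0.57395776 : 0.36728448 : 0.05875776
Europium pattern (n=2): 0.22857961 : 0.49904078 : 0.27237961
Convolve the two distributions (both contribute in 2-u steps):
  M: 0.57395776×0.22857961 = 0.131195
  M+2: 0.57395776×0.49904078 + 0.36728448×0.22857961 = 0.370382
  M+4: 0.57395776×0.27237961 + 0.36728448×0.49904078 + 0.05875776×0.22857961 = 0.353055
  M+6: 0.36728448×0.27237961 + 0.05875776×0.49904078 = 0.129363
  M+8: 0.05875776×0.27237961 = 0.016004
Scale to base peak (0.370382) = 100: 35.42 : 100.00 : 95.32 : 34.93 : 4.32

35.42 : 100.00 : 95.32 : 34.93 : 4.32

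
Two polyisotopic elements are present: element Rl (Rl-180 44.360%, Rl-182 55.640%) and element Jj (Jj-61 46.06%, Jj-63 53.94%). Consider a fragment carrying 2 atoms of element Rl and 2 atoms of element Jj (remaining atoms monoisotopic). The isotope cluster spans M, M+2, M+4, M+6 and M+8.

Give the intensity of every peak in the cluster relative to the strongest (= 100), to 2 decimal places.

11.34 : 55.00 : 100.00 : 80.78 : 24.46

Element Rl pattern (n=2): 0.19678096 : 0.49363808 : 0.30958096
Element Jj pattern (n=2): 0.21215236 : 0.49689528 : 0.29095236
Convolve the two distributions (both contribute in 2-u steps):
  M: 0.19678096×0.21215236 = 0.041748
  M+2: 0.19678096×0.49689528 + 0.49363808×0.21215236 = 0.202506
  M+4: 0.19678096×0.29095236 + 0.49363808×0.49689528 + 0.30958096×0.21215236 = 0.368219
  M+6: 0.49363808×0.29095236 + 0.30958096×0.49689528 = 0.297454
  M+8: 0.30958096×0.29095236 = 0.090073
Scale to base peak (0.368219) = 100: 11.34 : 55.00 : 100.00 : 80.78 : 24.46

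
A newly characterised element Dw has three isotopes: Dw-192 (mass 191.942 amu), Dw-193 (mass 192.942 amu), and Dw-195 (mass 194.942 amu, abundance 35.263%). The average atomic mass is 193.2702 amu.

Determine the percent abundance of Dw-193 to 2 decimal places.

The remaining 64.737% is split between Dw-192 (fraction x) and Dw-193 (fraction 0.64737 − x).
Substituting: 191.942x + 192.942(0.64737 − x) = 124.52780254
(191.942 − 192.942)x = -0.37706  ⇒  x = 0.37706, y = 0.27031
Dw-192: 37.71%, Dw-193: 27.03%.

27.03%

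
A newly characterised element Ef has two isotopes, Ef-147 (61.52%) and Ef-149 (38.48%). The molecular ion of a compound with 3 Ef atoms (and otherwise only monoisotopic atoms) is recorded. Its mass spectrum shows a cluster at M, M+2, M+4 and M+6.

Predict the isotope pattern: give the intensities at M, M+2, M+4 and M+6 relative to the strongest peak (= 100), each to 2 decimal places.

The 3 Ef atoms are independent, so intensities follow the terms of (0.6152 + 0.3848)^3.
P(M) = 0.6152^3 = 0.232835
P(M+2) = 3 × 0.6152^2 × 0.3848^1 = 0.436907
P(M+4) = 3 × 0.6152^1 × 0.3848^2 = 0.273280
P(M+6) = 0.3848^3 = 0.056978
The M+2 peak is largest (0.436907); scaling to 100 gives 53.29 : 100.00 : 62.55 : 13.04.

53.29 : 100.00 : 62.55 : 13.04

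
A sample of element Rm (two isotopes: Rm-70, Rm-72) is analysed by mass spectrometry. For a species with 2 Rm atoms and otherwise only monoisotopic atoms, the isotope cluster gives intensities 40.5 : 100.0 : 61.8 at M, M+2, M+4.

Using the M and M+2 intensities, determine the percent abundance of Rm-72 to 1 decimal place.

Let p = fractional abundance of Rm-70. I(M+2)/I(M) = [C(2,1)·p^1·(1−p)] / p^2 = 2·(1−p)/p = 100.0/40.5 = 2.4691
(1−p)/p = 2.4691/2 = 1.2346  ⇒  p = 1/(1 + 1.2346) = 0.4475
Rm-70: 44.8%, Rm-72: 55.2%.

55.2%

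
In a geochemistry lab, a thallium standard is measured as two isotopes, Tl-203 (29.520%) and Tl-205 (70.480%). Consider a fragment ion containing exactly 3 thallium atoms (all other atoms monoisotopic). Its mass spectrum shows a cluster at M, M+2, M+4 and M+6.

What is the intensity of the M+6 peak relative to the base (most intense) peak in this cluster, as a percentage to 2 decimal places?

(0.29520 + 0.70480)^3 gives M 0.0257, M+2 0.1843, M+4 0.4399, M+6 0.3501; the largest is M+4.
P(M+4) = C(3,2) × 0.29520^1 × 0.70480^2 = 3 × 0.2952 × 0.49674304 = 0.439916 (base)
P(M+6) = C(3,3) × 0.29520^0 × 0.70480^3 = 1 × 1.0000 × 0.35010449 = 0.350104
Relative intensity = 0.350104 / 0.439916 × 100 = 79.58

79.58%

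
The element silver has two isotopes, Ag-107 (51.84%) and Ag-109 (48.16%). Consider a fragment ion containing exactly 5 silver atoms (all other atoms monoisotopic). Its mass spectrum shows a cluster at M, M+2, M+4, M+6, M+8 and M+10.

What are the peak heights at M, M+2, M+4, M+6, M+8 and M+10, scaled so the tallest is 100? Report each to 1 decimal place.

11.6 : 53.8 : 100.0 : 92.9 : 43.2 : 8.0

Expanding (0.5184 + 0.4816)^5:
P(M) = 0.5184^5 = 0.037439
P(M+2) = 5 × 0.5184^4 × 0.4816^1 = 0.173907
P(M+4) = 10 × 0.5184^3 × 0.4816^2 = 0.323123
P(M+6) = 10 × 0.5184^2 × 0.4816^3 = 0.300185
P(M+8) = 5 × 0.5184^1 × 0.4816^4 = 0.139438
P(M+10) = 0.4816^5 = 0.025908
The M+4 peak is largest (0.323123); scaling to 100 gives 11.6 : 53.8 : 100.0 : 92.9 : 43.2 : 8.0.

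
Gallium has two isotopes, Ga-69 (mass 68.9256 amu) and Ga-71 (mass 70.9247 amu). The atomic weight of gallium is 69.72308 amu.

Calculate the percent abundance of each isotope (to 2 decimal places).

Writing the weighted mean with unknown fraction x of Ga-69:
68.9256·x + 70.9247·(1 − x) = 69.72308
(68.9256 − 70.9247)·x = 69.72308 − 70.9247
x = -1.20162 / -1.9991 = 0.60108 → 60.11% Ga-69, 39.89% Ga-71.

Ga-69: 60.11%, Ga-71: 39.89%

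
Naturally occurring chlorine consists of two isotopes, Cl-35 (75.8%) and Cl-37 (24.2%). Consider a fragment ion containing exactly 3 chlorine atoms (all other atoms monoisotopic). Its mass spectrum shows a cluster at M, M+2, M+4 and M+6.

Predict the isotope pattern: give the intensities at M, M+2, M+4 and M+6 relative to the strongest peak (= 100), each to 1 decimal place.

100.0 : 95.8 : 30.6 : 3.3

Expanding (0.758 + 0.242)^3:
P(M) = 0.758^3 = 0.435520
P(M+2) = 3 × 0.758^2 × 0.242^1 = 0.417133
P(M+4) = 3 × 0.758^1 × 0.242^2 = 0.133175
P(M+6) = 0.242^3 = 0.014172
The M peak is largest (0.435520); scaling to 100 gives 100.0 : 95.8 : 30.6 : 3.3.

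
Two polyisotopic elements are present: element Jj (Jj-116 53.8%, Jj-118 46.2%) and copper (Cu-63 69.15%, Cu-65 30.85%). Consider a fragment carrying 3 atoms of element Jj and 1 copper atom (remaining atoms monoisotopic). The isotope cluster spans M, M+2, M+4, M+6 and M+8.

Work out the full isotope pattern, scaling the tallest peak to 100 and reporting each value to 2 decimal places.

Element Jj pattern (n=3): 0.15572087 : 0.40116938 : 0.34449862 : 0.09861113
Copper pattern (n=1): 0.6915 : 0.3085
Convolve the two distributions (both contribute in 2-u steps):
  M: 0.15572087×0.6915 = 0.107681
  M+2: 0.15572087×0.3085 + 0.40116938×0.6915 = 0.325449
  M+4: 0.40116938×0.3085 + 0.34449862×0.6915 = 0.361982
  M+6: 0.34449862×0.3085 + 0.09861113×0.6915 = 0.174467
  M+8: 0.09861113×0.3085 = 0.030422
Scale to base peak (0.361982) = 100: 29.75 : 89.91 : 100.00 : 48.20 : 8.40

29.75 : 89.91 : 100.00 : 48.20 : 8.40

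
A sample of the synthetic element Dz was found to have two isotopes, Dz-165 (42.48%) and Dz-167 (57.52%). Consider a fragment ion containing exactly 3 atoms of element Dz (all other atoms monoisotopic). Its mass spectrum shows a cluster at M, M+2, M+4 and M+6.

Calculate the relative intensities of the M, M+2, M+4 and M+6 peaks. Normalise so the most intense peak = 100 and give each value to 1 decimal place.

18.2 : 73.9 : 100.0 : 45.1

Each Dz atom is independently Dz-165 (p = 0.4248) or Dz-167 (q = 0.5752); the cluster is the binomial expansion (p + q)^3.
P(M) = 0.4248^3 = 0.076657
P(M+2) = 3 × 0.4248^2 × 0.5752^1 = 0.311393
P(M+4) = 3 × 0.4248^1 × 0.5752^2 = 0.421642
P(M+6) = 0.5752^3 = 0.190308
The M+4 peak is largest (0.421642); scaling to 100 gives 18.2 : 73.9 : 100.0 : 45.1.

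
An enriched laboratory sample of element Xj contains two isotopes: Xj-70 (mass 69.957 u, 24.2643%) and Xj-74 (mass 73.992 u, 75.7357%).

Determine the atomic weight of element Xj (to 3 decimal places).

Weight each isotope mass by its fractional abundance: 0.242643 × 69.957 + 0.757357 × 73.992
= 16.9746 + 56.0384 = 73.0130 u

73.013 u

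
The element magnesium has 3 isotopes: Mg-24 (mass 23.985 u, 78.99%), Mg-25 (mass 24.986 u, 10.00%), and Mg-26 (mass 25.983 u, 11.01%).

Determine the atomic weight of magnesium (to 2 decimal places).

24.31 u

Weight each isotope mass by its fractional abundance: 0.7899 × 23.985 + 0.1000 × 24.986 + 0.1101 × 25.983
= 18.9458 + 2.4986 + 2.8607 = 24.3051 u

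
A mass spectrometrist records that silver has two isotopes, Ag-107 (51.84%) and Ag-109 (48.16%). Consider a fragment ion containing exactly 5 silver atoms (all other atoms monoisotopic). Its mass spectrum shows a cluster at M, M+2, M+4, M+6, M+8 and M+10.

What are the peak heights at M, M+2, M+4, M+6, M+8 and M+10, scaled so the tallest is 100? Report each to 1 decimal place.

Expanding (0.5184 + 0.4816)^5:
P(M) = 0.5184^5 = 0.037439
P(M+2) = 5 × 0.5184^4 × 0.4816^1 = 0.173907
P(M+4) = 10 × 0.5184^3 × 0.4816^2 = 0.323123
P(M+6) = 10 × 0.5184^2 × 0.4816^3 = 0.300185
P(M+8) = 5 × 0.5184^1 × 0.4816^4 = 0.139438
P(M+10) = 0.4816^5 = 0.025908
The M+4 peak is largest (0.323123); scaling to 100 gives 11.6 : 53.8 : 100.0 : 92.9 : 43.2 : 8.0.

11.6 : 53.8 : 100.0 : 92.9 : 43.2 : 8.0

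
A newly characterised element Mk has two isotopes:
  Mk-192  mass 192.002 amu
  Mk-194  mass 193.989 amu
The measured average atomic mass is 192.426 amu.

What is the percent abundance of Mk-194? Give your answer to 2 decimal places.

21.34%

With x = fraction of Mk-192 (so Mk-194 is 1 − x):
192.002·x + 193.989·(1 − x) = 192.426
(192.002 − 193.989)·x = 192.426 − 193.989
x = -1.563 / -1.987 = 0.78661 → 78.66% Mk-192, 21.34% Mk-194.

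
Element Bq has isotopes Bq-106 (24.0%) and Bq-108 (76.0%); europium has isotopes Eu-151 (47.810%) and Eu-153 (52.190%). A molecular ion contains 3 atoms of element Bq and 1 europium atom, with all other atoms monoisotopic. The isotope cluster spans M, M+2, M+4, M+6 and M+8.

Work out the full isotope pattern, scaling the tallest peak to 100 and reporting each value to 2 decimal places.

Element Bq pattern (n=3): 0.013824 : 0.131328 : 0.415872 : 0.438976
Europium pattern (n=1): 0.4781 : 0.5219
Convolve the two distributions (both contribute in 2-u steps):
  M: 0.013824×0.4781 = 0.006609
  M+2: 0.013824×0.5219 + 0.131328×0.4781 = 0.070003
  M+4: 0.131328×0.5219 + 0.415872×0.4781 = 0.267368
  M+6: 0.415872×0.5219 + 0.438976×0.4781 = 0.426918
  M+8: 0.438976×0.5219 = 0.229102
Scale to base peak (0.426918) = 100: 1.55 : 16.40 : 62.63 : 100.00 : 53.66

1.55 : 16.40 : 62.63 : 100.00 : 53.66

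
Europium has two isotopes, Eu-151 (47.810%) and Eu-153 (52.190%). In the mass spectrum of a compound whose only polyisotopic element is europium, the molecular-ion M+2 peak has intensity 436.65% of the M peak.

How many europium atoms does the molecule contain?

The M+2/M ratio from n Eu atoms is n · q/p = n · 0.52190/0.47810.
n = 4.3665 × 0.47810/0.52190 = 4.00 ≈ 4

4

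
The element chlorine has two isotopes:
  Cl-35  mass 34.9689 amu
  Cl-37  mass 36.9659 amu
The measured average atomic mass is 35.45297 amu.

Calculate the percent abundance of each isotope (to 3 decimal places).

Cl-35: 75.760%, Cl-37: 24.240%

Let x be the fractional abundance of Cl-35; then Cl-37 has abundance 1 − x.
34.9689·x + 36.9659·(1 − x) = 35.45297
(34.9689 − 36.9659)·x = 35.45297 − 36.9659
x = -1.51293 / -1.9970 = 0.75760 → 75.760% Cl-35, 24.240% Cl-37.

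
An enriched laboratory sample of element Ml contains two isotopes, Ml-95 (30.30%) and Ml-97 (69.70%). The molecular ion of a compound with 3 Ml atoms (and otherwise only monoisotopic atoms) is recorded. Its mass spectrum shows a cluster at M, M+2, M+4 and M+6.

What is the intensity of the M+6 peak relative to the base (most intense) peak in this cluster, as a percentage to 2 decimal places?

76.68%

Term probabilities: M 0.0278, M+2 0.1920, M+4 0.4416, M+6 0.3386. Base peak = M+4.
P(M+4) = C(3,2) × 0.3030^1 × 0.6970^2 = 3 × 0.3030 × 0.485809 = 0.441600 (base)
P(M+6) = C(3,3) × 0.3030^0 × 0.6970^3 = 1 × 1.0000 × 0.33860887 = 0.338609
Relative intensity = 0.338609 / 0.441600 × 100 = 76.68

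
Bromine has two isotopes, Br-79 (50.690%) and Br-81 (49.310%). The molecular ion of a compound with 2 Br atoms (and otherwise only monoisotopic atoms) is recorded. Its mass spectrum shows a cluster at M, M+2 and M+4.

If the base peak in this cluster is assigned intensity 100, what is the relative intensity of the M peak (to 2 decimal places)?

Binomial terms of (0.50690 + 0.49310)^2: M 0.2569, M+2 0.4999, M+4 0.2431 → M+2 is the base peak.
P(M+2) = C(2,1) × 0.50690^1 × 0.49310^1 = 2 × 0.5069 × 0.4931 = 0.499905 (base)
P(M) = C(2,0) × 0.50690^2 × 0.49310^0 = 1 × 0.25694761 × 1.0000 = 0.256948
Relative intensity = 0.256948 / 0.499905 × 100 = 51.40

51.40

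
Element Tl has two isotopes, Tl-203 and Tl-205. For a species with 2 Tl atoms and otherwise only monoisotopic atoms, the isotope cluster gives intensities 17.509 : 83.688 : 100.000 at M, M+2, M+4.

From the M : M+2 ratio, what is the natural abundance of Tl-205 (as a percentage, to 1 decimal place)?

70.5%

Write p for the Tl-203 fraction. I(M+2)/I(M) = [C(2,1)·p^1·(1−p)] / p^2 = 2·(1−p)/p = 83.688/17.509 = 4.7797
(1−p)/p = 4.7797/2 = 2.3899  ⇒  p = 1/(1 + 2.3899) = 0.2950
Tl-203: 29.5%, Tl-205: 70.5%.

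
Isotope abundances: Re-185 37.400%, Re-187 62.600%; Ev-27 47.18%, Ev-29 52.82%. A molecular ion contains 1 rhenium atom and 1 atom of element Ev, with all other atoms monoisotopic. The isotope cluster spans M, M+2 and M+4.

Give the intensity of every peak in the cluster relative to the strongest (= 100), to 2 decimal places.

35.80 : 100.00 : 67.08

Rhenium pattern (n=1): 0.3740 : 0.6260
Element Ev pattern (n=1): 0.4718 : 0.5282
Convolve the two distributions (both contribute in 2-u steps):
  M: 0.3740×0.4718 = 0.176453
  M+2: 0.3740×0.5282 + 0.6260×0.4718 = 0.492894
  M+4: 0.6260×0.5282 = 0.330653
Scale to base peak (0.492894) = 100: 35.80 : 100.00 : 67.08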